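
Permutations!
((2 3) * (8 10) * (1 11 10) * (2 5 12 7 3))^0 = ((1 11 10 8)(3 5 12 7))^0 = (12)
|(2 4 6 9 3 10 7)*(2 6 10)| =7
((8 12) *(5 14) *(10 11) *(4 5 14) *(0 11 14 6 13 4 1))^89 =((0 11 10 14 6 13 4 5 1)(8 12))^89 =(0 1 5 4 13 6 14 10 11)(8 12)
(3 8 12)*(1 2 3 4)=(1 2 3 8 12 4)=[0, 2, 3, 8, 1, 5, 6, 7, 12, 9, 10, 11, 4]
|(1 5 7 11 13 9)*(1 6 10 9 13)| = |(13)(1 5 7 11)(6 10 9)| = 12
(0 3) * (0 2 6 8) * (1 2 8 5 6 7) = (0 3 8)(1 2 7)(5 6) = [3, 2, 7, 8, 4, 6, 5, 1, 0]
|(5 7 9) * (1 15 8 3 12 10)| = |(1 15 8 3 12 10)(5 7 9)| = 6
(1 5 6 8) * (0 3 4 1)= [3, 5, 2, 4, 1, 6, 8, 7, 0]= (0 3 4 1 5 6 8)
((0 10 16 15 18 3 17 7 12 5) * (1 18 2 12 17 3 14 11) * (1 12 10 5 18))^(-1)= ((0 5)(2 10 16 15)(7 17)(11 12 18 14))^(-1)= (0 5)(2 15 16 10)(7 17)(11 14 18 12)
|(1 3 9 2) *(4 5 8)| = 12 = |(1 3 9 2)(4 5 8)|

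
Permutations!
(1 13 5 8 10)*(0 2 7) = (0 2 7)(1 13 5 8 10) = [2, 13, 7, 3, 4, 8, 6, 0, 10, 9, 1, 11, 12, 5]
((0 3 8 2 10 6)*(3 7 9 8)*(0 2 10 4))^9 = ((0 7 9 8 10 6 2 4))^9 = (0 7 9 8 10 6 2 4)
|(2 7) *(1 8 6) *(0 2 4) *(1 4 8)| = |(0 2 7 8 6 4)| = 6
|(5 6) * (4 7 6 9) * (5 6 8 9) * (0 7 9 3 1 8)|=|(0 7)(1 8 3)(4 9)|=6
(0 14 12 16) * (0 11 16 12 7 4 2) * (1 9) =(0 14 7 4 2)(1 9)(11 16) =[14, 9, 0, 3, 2, 5, 6, 4, 8, 1, 10, 16, 12, 13, 7, 15, 11]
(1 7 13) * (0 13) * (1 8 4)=(0 13 8 4 1 7)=[13, 7, 2, 3, 1, 5, 6, 0, 4, 9, 10, 11, 12, 8]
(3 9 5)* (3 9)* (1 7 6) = (1 7 6)(5 9) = [0, 7, 2, 3, 4, 9, 1, 6, 8, 5]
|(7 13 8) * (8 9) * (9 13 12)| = |(13)(7 12 9 8)| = 4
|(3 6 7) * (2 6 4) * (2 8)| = |(2 6 7 3 4 8)| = 6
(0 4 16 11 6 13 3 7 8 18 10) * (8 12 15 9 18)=(0 4 16 11 6 13 3 7 12 15 9 18 10)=[4, 1, 2, 7, 16, 5, 13, 12, 8, 18, 0, 6, 15, 3, 14, 9, 11, 17, 10]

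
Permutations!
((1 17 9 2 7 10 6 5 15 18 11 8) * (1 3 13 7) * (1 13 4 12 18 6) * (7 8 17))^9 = ((1 7 10)(2 13 8 3 4 12 18 11 17 9)(5 15 6))^9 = (2 9 17 11 18 12 4 3 8 13)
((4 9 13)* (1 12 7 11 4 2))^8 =((1 12 7 11 4 9 13 2))^8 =(13)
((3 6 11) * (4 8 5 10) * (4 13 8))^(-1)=(3 11 6)(5 8 13 10)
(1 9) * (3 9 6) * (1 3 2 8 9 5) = (1 6 2 8 9 3 5) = [0, 6, 8, 5, 4, 1, 2, 7, 9, 3]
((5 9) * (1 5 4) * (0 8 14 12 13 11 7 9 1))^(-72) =((0 8 14 12 13 11 7 9 4)(1 5))^(-72) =(14)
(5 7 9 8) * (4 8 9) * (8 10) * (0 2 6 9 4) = (0 2 6 9 4 10 8 5 7) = [2, 1, 6, 3, 10, 7, 9, 0, 5, 4, 8]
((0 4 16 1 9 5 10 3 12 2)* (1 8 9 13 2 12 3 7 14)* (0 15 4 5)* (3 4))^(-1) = ((0 5 10 7 14 1 13 2 15 3 4 16 8 9))^(-1) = (0 9 8 16 4 3 15 2 13 1 14 7 10 5)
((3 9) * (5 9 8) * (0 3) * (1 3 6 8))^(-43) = ((0 6 8 5 9)(1 3))^(-43) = (0 8 9 6 5)(1 3)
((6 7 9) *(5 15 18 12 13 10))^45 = (5 12)(10 18)(13 15)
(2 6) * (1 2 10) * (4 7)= (1 2 6 10)(4 7)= [0, 2, 6, 3, 7, 5, 10, 4, 8, 9, 1]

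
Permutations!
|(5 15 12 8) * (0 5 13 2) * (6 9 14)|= 21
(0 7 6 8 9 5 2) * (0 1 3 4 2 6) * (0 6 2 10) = (0 7 6 8 9 5 2 1 3 4 10) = [7, 3, 1, 4, 10, 2, 8, 6, 9, 5, 0]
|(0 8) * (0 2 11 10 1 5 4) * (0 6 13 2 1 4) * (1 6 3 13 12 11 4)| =|(0 8 6 12 11 10 1 5)(2 4 3 13)| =8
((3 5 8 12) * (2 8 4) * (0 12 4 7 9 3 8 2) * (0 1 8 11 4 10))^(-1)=(0 10 8 1 4 11 12)(3 9 7 5)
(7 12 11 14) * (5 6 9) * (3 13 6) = (3 13 6 9 5)(7 12 11 14) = [0, 1, 2, 13, 4, 3, 9, 12, 8, 5, 10, 14, 11, 6, 7]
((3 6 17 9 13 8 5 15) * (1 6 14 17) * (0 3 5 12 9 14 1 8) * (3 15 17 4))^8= ((0 15 5 17 14 4 3 1 6 8 12 9 13))^8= (0 6 17 9 3 15 8 14 13 1 5 12 4)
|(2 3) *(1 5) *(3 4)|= |(1 5)(2 4 3)|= 6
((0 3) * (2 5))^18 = ((0 3)(2 5))^18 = (5)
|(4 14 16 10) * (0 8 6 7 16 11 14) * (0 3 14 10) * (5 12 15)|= 15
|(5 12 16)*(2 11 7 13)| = 12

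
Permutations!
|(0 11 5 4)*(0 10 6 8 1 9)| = 9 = |(0 11 5 4 10 6 8 1 9)|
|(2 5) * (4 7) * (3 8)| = 2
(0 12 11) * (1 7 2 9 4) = (0 12 11)(1 7 2 9 4) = [12, 7, 9, 3, 1, 5, 6, 2, 8, 4, 10, 0, 11]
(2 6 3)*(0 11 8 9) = [11, 1, 6, 2, 4, 5, 3, 7, 9, 0, 10, 8] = (0 11 8 9)(2 6 3)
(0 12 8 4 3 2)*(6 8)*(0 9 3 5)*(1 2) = (0 12 6 8 4 5)(1 2 9 3) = [12, 2, 9, 1, 5, 0, 8, 7, 4, 3, 10, 11, 6]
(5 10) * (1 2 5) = (1 2 5 10) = [0, 2, 5, 3, 4, 10, 6, 7, 8, 9, 1]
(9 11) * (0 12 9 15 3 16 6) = [12, 1, 2, 16, 4, 5, 0, 7, 8, 11, 10, 15, 9, 13, 14, 3, 6] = (0 12 9 11 15 3 16 6)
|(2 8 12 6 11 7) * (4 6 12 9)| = 7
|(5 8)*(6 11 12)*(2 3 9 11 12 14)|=|(2 3 9 11 14)(5 8)(6 12)|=10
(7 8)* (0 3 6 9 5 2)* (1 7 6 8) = (0 3 8 6 9 5 2)(1 7) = [3, 7, 0, 8, 4, 2, 9, 1, 6, 5]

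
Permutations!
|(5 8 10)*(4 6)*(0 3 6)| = 12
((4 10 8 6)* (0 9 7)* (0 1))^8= (10)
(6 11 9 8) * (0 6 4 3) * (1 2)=(0 6 11 9 8 4 3)(1 2)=[6, 2, 1, 0, 3, 5, 11, 7, 4, 8, 10, 9]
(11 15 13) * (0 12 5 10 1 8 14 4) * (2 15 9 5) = (0 12 2 15 13 11 9 5 10 1 8 14 4) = [12, 8, 15, 3, 0, 10, 6, 7, 14, 5, 1, 9, 2, 11, 4, 13]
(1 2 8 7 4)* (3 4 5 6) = (1 2 8 7 5 6 3 4) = [0, 2, 8, 4, 1, 6, 3, 5, 7]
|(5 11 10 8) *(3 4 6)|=|(3 4 6)(5 11 10 8)|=12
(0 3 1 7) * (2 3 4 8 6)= [4, 7, 3, 1, 8, 5, 2, 0, 6]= (0 4 8 6 2 3 1 7)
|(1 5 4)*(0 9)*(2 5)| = 4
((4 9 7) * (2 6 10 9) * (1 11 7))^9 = (1 11 7 4 2 6 10 9)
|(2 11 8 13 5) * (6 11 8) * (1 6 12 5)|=8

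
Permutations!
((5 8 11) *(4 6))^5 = (4 6)(5 11 8) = ((4 6)(5 8 11))^5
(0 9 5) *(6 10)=(0 9 5)(6 10)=[9, 1, 2, 3, 4, 0, 10, 7, 8, 5, 6]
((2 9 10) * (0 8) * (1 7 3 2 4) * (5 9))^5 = (0 8)(1 9 3 4 5 7 10 2)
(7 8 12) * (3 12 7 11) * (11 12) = (12)(3 11)(7 8) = [0, 1, 2, 11, 4, 5, 6, 8, 7, 9, 10, 3, 12]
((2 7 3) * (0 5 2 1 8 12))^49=(0 5 2 7 3 1 8 12)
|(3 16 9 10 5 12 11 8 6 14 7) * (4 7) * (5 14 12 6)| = |(3 16 9 10 14 4 7)(5 6 12 11 8)| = 35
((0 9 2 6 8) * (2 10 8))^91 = (0 8 10 9)(2 6)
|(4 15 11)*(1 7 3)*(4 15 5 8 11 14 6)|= |(1 7 3)(4 5 8 11 15 14 6)|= 21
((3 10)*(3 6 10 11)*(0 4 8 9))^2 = ((0 4 8 9)(3 11)(6 10))^2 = (11)(0 8)(4 9)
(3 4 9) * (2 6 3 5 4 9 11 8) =(2 6 3 9 5 4 11 8) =[0, 1, 6, 9, 11, 4, 3, 7, 2, 5, 10, 8]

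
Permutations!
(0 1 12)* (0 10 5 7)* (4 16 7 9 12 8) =(0 1 8 4 16 7)(5 9 12 10) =[1, 8, 2, 3, 16, 9, 6, 0, 4, 12, 5, 11, 10, 13, 14, 15, 7]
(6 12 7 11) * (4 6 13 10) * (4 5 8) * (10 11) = [0, 1, 2, 3, 6, 8, 12, 10, 4, 9, 5, 13, 7, 11] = (4 6 12 7 10 5 8)(11 13)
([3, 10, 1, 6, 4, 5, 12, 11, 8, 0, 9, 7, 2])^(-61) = (0 12 10 3 2 9 6 1)(7 11)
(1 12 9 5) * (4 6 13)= (1 12 9 5)(4 6 13)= [0, 12, 2, 3, 6, 1, 13, 7, 8, 5, 10, 11, 9, 4]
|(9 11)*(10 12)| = |(9 11)(10 12)| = 2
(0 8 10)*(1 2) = [8, 2, 1, 3, 4, 5, 6, 7, 10, 9, 0] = (0 8 10)(1 2)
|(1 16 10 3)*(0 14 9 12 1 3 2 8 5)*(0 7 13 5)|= |(0 14 9 12 1 16 10 2 8)(5 7 13)|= 9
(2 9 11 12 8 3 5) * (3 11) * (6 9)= (2 6 9 3 5)(8 11 12)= [0, 1, 6, 5, 4, 2, 9, 7, 11, 3, 10, 12, 8]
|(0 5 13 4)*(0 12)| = |(0 5 13 4 12)| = 5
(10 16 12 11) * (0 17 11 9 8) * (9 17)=(0 9 8)(10 16 12 17 11)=[9, 1, 2, 3, 4, 5, 6, 7, 0, 8, 16, 10, 17, 13, 14, 15, 12, 11]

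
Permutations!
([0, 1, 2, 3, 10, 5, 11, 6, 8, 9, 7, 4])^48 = [0, 1, 2, 3, 6, 5, 10, 4, 8, 9, 11, 7]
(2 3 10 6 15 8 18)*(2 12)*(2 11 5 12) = (2 3 10 6 15 8 18)(5 12 11) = [0, 1, 3, 10, 4, 12, 15, 7, 18, 9, 6, 5, 11, 13, 14, 8, 16, 17, 2]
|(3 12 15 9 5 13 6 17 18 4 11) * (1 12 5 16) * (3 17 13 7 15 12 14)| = |(1 14 3 5 7 15 9 16)(4 11 17 18)(6 13)| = 8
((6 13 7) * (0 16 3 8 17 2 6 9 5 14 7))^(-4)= ((0 16 3 8 17 2 6 13)(5 14 7 9))^(-4)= (0 17)(2 16)(3 6)(8 13)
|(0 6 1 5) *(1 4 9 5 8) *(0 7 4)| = |(0 6)(1 8)(4 9 5 7)| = 4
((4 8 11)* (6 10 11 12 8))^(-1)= ((4 6 10 11)(8 12))^(-1)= (4 11 10 6)(8 12)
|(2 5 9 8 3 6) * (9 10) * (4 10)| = 8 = |(2 5 4 10 9 8 3 6)|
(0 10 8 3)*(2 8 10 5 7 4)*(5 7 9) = (10)(0 7 4 2 8 3)(5 9) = [7, 1, 8, 0, 2, 9, 6, 4, 3, 5, 10]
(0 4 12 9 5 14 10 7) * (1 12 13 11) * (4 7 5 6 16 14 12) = [7, 4, 2, 3, 13, 12, 16, 0, 8, 6, 5, 1, 9, 11, 10, 15, 14] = (0 7)(1 4 13 11)(5 12 9 6 16 14 10)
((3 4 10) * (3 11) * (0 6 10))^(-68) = (0 3 10)(4 11 6)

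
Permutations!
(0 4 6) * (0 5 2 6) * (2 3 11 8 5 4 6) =(0 6 4)(3 11 8 5) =[6, 1, 2, 11, 0, 3, 4, 7, 5, 9, 10, 8]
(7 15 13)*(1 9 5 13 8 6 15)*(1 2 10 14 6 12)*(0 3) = (0 3)(1 9 5 13 7 2 10 14 6 15 8 12) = [3, 9, 10, 0, 4, 13, 15, 2, 12, 5, 14, 11, 1, 7, 6, 8]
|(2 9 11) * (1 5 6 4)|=12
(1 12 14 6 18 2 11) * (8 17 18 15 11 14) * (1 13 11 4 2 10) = (1 12 8 17 18 10)(2 14 6 15 4)(11 13) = [0, 12, 14, 3, 2, 5, 15, 7, 17, 9, 1, 13, 8, 11, 6, 4, 16, 18, 10]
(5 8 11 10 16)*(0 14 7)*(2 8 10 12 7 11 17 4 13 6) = (0 14 11 12 7)(2 8 17 4 13 6)(5 10 16) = [14, 1, 8, 3, 13, 10, 2, 0, 17, 9, 16, 12, 7, 6, 11, 15, 5, 4]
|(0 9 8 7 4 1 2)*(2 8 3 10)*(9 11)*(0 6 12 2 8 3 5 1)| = 30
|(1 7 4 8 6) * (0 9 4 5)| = 8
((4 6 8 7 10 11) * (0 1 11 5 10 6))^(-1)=(0 4 11 1)(5 10)(6 7 8)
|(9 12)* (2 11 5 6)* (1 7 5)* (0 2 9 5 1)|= 12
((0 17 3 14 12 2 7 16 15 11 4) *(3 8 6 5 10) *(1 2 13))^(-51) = ((0 17 8 6 5 10 3 14 12 13 1 2 7 16 15 11 4))^(-51) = (17)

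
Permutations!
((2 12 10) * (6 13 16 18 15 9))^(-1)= ((2 12 10)(6 13 16 18 15 9))^(-1)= (2 10 12)(6 9 15 18 16 13)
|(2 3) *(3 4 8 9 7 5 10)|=8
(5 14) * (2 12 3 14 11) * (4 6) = (2 12 3 14 5 11)(4 6) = [0, 1, 12, 14, 6, 11, 4, 7, 8, 9, 10, 2, 3, 13, 5]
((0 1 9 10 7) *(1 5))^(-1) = ((0 5 1 9 10 7))^(-1) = (0 7 10 9 1 5)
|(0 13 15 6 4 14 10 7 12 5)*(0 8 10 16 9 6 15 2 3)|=|(0 13 2 3)(4 14 16 9 6)(5 8 10 7 12)|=20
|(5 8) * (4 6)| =2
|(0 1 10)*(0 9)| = 4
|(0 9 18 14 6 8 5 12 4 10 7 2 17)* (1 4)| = 14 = |(0 9 18 14 6 8 5 12 1 4 10 7 2 17)|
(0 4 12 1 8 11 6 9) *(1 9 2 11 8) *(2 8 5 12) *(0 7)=(0 4 2 11 6 8 5 12 9 7)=[4, 1, 11, 3, 2, 12, 8, 0, 5, 7, 10, 6, 9]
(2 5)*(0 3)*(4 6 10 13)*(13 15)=(0 3)(2 5)(4 6 10 15 13)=[3, 1, 5, 0, 6, 2, 10, 7, 8, 9, 15, 11, 12, 4, 14, 13]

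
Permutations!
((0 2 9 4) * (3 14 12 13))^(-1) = ((0 2 9 4)(3 14 12 13))^(-1) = (0 4 9 2)(3 13 12 14)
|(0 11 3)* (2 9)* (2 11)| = |(0 2 9 11 3)| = 5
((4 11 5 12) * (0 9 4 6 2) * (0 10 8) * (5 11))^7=(0 10 6 5 9 8 2 12 4)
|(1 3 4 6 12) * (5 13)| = |(1 3 4 6 12)(5 13)| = 10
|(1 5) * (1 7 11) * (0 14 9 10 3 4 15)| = |(0 14 9 10 3 4 15)(1 5 7 11)| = 28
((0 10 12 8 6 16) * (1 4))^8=(0 12 6)(8 16 10)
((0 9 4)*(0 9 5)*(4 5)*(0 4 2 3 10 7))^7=(0 3 7 2 10)(4 9 5)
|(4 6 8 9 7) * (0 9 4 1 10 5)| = 6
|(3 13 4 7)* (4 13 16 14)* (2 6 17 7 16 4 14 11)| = |(2 6 17 7 3 4 16 11)| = 8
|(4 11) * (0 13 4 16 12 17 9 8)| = 9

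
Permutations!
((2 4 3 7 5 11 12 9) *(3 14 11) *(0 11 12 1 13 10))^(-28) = (0 1 10 11 13)(2 14 9 4 12)(3 5 7)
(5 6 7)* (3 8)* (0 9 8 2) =(0 9 8 3 2)(5 6 7) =[9, 1, 0, 2, 4, 6, 7, 5, 3, 8]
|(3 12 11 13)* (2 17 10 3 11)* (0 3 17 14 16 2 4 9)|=30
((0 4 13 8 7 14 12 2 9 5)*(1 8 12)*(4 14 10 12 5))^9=((0 14 1 8 7 10 12 2 9 4 13 5))^9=(0 4 12 8)(1 5 9 10)(2 7 14 13)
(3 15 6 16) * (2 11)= (2 11)(3 15 6 16)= [0, 1, 11, 15, 4, 5, 16, 7, 8, 9, 10, 2, 12, 13, 14, 6, 3]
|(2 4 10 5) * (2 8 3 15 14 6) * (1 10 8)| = 21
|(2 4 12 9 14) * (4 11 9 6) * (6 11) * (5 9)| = 8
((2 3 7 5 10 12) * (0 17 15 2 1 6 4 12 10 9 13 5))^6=((0 17 15 2 3 7)(1 6 4 12)(5 9 13))^6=(17)(1 4)(6 12)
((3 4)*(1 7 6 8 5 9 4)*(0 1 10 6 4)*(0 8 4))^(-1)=(0 7 1)(3 4 6 10)(5 8 9)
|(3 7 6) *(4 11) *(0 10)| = 6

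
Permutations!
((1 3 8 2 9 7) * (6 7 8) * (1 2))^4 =((1 3 6 7 2 9 8))^4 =(1 2 3 9 6 8 7)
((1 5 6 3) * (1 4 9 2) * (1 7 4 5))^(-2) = (2 4)(3 5 6)(7 9)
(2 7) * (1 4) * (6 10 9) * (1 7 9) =(1 4 7 2 9 6 10) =[0, 4, 9, 3, 7, 5, 10, 2, 8, 6, 1]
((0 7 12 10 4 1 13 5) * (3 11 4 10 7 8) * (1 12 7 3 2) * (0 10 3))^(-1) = (0 12 4 11 3 10 5 13 1 2 8)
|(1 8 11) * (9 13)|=6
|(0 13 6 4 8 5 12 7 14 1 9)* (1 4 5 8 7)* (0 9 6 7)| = |(0 13 7 14 4)(1 6 5 12)| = 20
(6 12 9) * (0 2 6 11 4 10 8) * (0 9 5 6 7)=[2, 1, 7, 3, 10, 6, 12, 0, 9, 11, 8, 4, 5]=(0 2 7)(4 10 8 9 11)(5 6 12)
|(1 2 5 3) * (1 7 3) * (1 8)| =4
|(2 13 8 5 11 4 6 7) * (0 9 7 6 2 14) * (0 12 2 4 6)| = 11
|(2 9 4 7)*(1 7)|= |(1 7 2 9 4)|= 5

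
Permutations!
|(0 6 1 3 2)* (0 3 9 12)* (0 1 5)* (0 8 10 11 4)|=|(0 6 5 8 10 11 4)(1 9 12)(2 3)|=42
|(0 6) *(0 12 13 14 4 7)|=7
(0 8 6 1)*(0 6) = (0 8)(1 6) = [8, 6, 2, 3, 4, 5, 1, 7, 0]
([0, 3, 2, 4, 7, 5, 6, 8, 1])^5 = (8)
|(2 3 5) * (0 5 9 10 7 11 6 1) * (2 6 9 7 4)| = |(0 5 6 1)(2 3 7 11 9 10 4)| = 28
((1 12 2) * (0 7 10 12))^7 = (0 7 10 12 2 1)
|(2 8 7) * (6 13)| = |(2 8 7)(6 13)| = 6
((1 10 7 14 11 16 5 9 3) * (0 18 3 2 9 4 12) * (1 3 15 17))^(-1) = ((0 18 15 17 1 10 7 14 11 16 5 4 12)(2 9))^(-1) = (0 12 4 5 16 11 14 7 10 1 17 15 18)(2 9)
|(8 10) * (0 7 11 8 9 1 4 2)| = 9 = |(0 7 11 8 10 9 1 4 2)|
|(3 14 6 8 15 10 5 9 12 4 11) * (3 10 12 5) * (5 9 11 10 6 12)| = 5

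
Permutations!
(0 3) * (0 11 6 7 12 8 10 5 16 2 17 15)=(0 3 11 6 7 12 8 10 5 16 2 17 15)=[3, 1, 17, 11, 4, 16, 7, 12, 10, 9, 5, 6, 8, 13, 14, 0, 2, 15]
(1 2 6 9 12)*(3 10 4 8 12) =(1 2 6 9 3 10 4 8 12) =[0, 2, 6, 10, 8, 5, 9, 7, 12, 3, 4, 11, 1]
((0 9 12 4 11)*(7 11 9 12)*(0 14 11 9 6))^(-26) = (14)(0 4)(6 12)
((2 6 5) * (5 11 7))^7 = (2 11 5 6 7)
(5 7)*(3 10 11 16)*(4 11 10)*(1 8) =(1 8)(3 4 11 16)(5 7) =[0, 8, 2, 4, 11, 7, 6, 5, 1, 9, 10, 16, 12, 13, 14, 15, 3]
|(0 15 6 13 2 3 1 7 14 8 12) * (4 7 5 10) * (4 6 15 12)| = 28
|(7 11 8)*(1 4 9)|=3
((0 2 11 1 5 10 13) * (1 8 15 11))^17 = ((0 2 1 5 10 13)(8 15 11))^17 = (0 13 10 5 1 2)(8 11 15)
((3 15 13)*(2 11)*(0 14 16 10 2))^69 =((0 14 16 10 2 11)(3 15 13))^69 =(0 10)(2 14)(11 16)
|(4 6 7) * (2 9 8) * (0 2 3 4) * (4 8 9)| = 10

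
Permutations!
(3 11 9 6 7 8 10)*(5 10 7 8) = (3 11 9 6 8 7 5 10) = [0, 1, 2, 11, 4, 10, 8, 5, 7, 6, 3, 9]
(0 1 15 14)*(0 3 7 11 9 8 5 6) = (0 1 15 14 3 7 11 9 8 5 6) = [1, 15, 2, 7, 4, 6, 0, 11, 5, 8, 10, 9, 12, 13, 3, 14]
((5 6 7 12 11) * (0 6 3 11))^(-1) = (0 12 7 6)(3 5 11)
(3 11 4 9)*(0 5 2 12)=(0 5 2 12)(3 11 4 9)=[5, 1, 12, 11, 9, 2, 6, 7, 8, 3, 10, 4, 0]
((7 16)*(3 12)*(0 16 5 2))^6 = ((0 16 7 5 2)(3 12))^6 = (0 16 7 5 2)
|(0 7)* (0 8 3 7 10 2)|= 3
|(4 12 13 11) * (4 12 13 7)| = 5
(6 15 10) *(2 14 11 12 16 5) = (2 14 11 12 16 5)(6 15 10) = [0, 1, 14, 3, 4, 2, 15, 7, 8, 9, 6, 12, 16, 13, 11, 10, 5]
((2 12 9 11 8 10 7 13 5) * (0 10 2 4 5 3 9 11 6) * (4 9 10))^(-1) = (0 6 9 5 4)(2 8 11 12)(3 13 7 10)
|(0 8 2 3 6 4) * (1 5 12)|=6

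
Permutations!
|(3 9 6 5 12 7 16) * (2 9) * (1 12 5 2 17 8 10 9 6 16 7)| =6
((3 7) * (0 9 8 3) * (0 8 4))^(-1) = ((0 9 4)(3 7 8))^(-1) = (0 4 9)(3 8 7)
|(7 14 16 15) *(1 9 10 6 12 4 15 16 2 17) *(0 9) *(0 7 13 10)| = 30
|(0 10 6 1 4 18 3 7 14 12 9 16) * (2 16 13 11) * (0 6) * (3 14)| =|(0 10)(1 4 18 14 12 9 13 11 2 16 6)(3 7)| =22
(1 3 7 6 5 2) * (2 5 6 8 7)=[0, 3, 1, 2, 4, 5, 6, 8, 7]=(1 3 2)(7 8)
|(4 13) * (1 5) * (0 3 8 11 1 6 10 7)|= 18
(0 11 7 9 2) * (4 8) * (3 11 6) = (0 6 3 11 7 9 2)(4 8) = [6, 1, 0, 11, 8, 5, 3, 9, 4, 2, 10, 7]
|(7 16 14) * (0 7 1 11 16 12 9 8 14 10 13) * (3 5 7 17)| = |(0 17 3 5 7 12 9 8 14 1 11 16 10 13)| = 14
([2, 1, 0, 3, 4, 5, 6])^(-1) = (6)(0 2)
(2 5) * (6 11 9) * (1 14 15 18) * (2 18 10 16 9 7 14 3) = (1 3 2 5 18)(6 11 7 14 15 10 16 9) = [0, 3, 5, 2, 4, 18, 11, 14, 8, 6, 16, 7, 12, 13, 15, 10, 9, 17, 1]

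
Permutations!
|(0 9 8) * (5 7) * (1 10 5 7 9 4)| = 7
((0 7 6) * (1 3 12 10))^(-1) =(0 6 7)(1 10 12 3)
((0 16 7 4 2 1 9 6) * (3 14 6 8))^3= (0 4 9 14 16 2 8 6 7 1 3)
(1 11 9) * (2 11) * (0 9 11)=[9, 2, 0, 3, 4, 5, 6, 7, 8, 1, 10, 11]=(11)(0 9 1 2)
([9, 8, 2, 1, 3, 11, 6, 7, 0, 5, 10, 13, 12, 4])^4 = [13, 5, 2, 9, 0, 3, 6, 7, 11, 4, 10, 1, 12, 8]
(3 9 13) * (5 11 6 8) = (3 9 13)(5 11 6 8) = [0, 1, 2, 9, 4, 11, 8, 7, 5, 13, 10, 6, 12, 3]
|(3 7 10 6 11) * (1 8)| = 10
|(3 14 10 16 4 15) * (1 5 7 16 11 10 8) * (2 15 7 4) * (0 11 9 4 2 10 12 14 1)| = |(0 11 12 14 8)(1 5 2 15 3)(4 7 16 10 9)| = 5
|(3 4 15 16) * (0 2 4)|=6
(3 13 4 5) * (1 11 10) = (1 11 10)(3 13 4 5) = [0, 11, 2, 13, 5, 3, 6, 7, 8, 9, 1, 10, 12, 4]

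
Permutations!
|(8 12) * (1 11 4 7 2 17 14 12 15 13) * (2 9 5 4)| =|(1 11 2 17 14 12 8 15 13)(4 7 9 5)| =36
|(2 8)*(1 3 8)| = 4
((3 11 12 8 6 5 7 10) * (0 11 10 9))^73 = (0 11 12 8 6 5 7 9)(3 10)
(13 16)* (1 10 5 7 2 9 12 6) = (1 10 5 7 2 9 12 6)(13 16) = [0, 10, 9, 3, 4, 7, 1, 2, 8, 12, 5, 11, 6, 16, 14, 15, 13]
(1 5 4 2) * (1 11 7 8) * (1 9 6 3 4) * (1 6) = (1 5 6 3 4 2 11 7 8 9) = [0, 5, 11, 4, 2, 6, 3, 8, 9, 1, 10, 7]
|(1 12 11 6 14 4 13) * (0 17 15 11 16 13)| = |(0 17 15 11 6 14 4)(1 12 16 13)| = 28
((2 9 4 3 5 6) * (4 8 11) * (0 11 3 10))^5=((0 11 4 10)(2 9 8 3 5 6))^5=(0 11 4 10)(2 6 5 3 8 9)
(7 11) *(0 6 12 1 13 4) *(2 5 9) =(0 6 12 1 13 4)(2 5 9)(7 11) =[6, 13, 5, 3, 0, 9, 12, 11, 8, 2, 10, 7, 1, 4]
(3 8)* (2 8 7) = (2 8 3 7) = [0, 1, 8, 7, 4, 5, 6, 2, 3]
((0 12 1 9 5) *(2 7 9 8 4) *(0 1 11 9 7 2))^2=(0 11 5 8)(1 4 12 9)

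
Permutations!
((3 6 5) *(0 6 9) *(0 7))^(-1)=((0 6 5 3 9 7))^(-1)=(0 7 9 3 5 6)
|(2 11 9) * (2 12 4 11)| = |(4 11 9 12)| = 4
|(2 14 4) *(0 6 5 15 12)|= |(0 6 5 15 12)(2 14 4)|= 15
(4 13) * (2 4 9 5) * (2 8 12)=(2 4 13 9 5 8 12)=[0, 1, 4, 3, 13, 8, 6, 7, 12, 5, 10, 11, 2, 9]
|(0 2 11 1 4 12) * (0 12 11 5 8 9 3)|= 6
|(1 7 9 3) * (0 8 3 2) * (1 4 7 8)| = 8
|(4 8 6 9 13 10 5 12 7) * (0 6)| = 10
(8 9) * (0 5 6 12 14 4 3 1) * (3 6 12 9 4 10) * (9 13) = [5, 0, 2, 1, 6, 12, 13, 7, 4, 8, 3, 11, 14, 9, 10] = (0 5 12 14 10 3 1)(4 6 13 9 8)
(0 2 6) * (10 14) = (0 2 6)(10 14) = [2, 1, 6, 3, 4, 5, 0, 7, 8, 9, 14, 11, 12, 13, 10]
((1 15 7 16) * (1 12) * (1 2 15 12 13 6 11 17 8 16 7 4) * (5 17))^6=((1 12 2 15 4)(5 17 8 16 13 6 11))^6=(1 12 2 15 4)(5 11 6 13 16 8 17)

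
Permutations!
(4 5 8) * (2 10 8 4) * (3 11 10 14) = (2 14 3 11 10 8)(4 5) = [0, 1, 14, 11, 5, 4, 6, 7, 2, 9, 8, 10, 12, 13, 3]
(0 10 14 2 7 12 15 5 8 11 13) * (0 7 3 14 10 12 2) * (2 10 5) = (0 12 15 2 3 14)(5 8 11 13 7 10) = [12, 1, 3, 14, 4, 8, 6, 10, 11, 9, 5, 13, 15, 7, 0, 2]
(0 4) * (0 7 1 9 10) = (0 4 7 1 9 10) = [4, 9, 2, 3, 7, 5, 6, 1, 8, 10, 0]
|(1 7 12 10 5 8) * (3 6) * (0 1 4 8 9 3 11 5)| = 10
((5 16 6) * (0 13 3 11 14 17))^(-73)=(0 17 14 11 3 13)(5 6 16)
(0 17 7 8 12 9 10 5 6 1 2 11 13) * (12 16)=(0 17 7 8 16 12 9 10 5 6 1 2 11 13)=[17, 2, 11, 3, 4, 6, 1, 8, 16, 10, 5, 13, 9, 0, 14, 15, 12, 7]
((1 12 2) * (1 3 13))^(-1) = ((1 12 2 3 13))^(-1) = (1 13 3 2 12)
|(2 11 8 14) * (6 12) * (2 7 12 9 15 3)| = 10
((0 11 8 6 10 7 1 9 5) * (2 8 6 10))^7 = ((0 11 6 2 8 10 7 1 9 5))^7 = (0 1 8 11 9 10 6 5 7 2)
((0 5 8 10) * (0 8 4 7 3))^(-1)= (0 3 7 4 5)(8 10)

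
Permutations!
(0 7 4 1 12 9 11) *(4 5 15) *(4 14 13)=[7, 12, 2, 3, 1, 15, 6, 5, 8, 11, 10, 0, 9, 4, 13, 14]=(0 7 5 15 14 13 4 1 12 9 11)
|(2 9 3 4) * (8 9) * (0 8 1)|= 7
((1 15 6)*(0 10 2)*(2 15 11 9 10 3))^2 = ((0 3 2)(1 11 9 10 15 6))^2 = (0 2 3)(1 9 15)(6 11 10)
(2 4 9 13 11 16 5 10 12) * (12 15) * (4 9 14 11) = (2 9 13 4 14 11 16 5 10 15 12) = [0, 1, 9, 3, 14, 10, 6, 7, 8, 13, 15, 16, 2, 4, 11, 12, 5]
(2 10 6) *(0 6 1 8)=(0 6 2 10 1 8)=[6, 8, 10, 3, 4, 5, 2, 7, 0, 9, 1]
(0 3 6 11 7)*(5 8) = [3, 1, 2, 6, 4, 8, 11, 0, 5, 9, 10, 7] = (0 3 6 11 7)(5 8)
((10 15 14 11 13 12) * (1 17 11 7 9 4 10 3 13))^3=((1 17 11)(3 13 12)(4 10 15 14 7 9))^3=(17)(4 14)(7 10)(9 15)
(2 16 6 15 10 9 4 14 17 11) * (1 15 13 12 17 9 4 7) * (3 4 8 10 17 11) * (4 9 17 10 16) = (1 15 10 8 16 6 13 12 11 2 4 14 17 3 9 7) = [0, 15, 4, 9, 14, 5, 13, 1, 16, 7, 8, 2, 11, 12, 17, 10, 6, 3]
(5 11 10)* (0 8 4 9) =(0 8 4 9)(5 11 10) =[8, 1, 2, 3, 9, 11, 6, 7, 4, 0, 5, 10]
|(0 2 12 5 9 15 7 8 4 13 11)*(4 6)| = |(0 2 12 5 9 15 7 8 6 4 13 11)| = 12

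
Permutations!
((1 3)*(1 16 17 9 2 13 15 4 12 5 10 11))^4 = (1 9 4 11 17 15 10 16 13 5 3 2 12)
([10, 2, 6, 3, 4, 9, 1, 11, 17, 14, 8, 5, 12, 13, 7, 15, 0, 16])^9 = (0 16 17 8 10)(5 11 7 14 9)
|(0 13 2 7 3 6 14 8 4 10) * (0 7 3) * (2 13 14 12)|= 12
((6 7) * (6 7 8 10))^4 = (6 8 10)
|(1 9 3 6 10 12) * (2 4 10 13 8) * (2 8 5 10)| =8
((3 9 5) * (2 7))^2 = ((2 7)(3 9 5))^2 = (3 5 9)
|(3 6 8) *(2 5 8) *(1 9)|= 10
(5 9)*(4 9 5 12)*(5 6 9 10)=(4 10 5 6 9 12)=[0, 1, 2, 3, 10, 6, 9, 7, 8, 12, 5, 11, 4]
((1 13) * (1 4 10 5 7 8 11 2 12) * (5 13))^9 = (13)(1 7 11 12 5 8 2)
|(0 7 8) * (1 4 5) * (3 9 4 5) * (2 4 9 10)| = |(0 7 8)(1 5)(2 4 3 10)| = 12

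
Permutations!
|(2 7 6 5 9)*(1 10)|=10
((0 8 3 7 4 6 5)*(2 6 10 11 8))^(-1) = ((0 2 6 5)(3 7 4 10 11 8))^(-1) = (0 5 6 2)(3 8 11 10 4 7)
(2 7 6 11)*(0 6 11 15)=(0 6 15)(2 7 11)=[6, 1, 7, 3, 4, 5, 15, 11, 8, 9, 10, 2, 12, 13, 14, 0]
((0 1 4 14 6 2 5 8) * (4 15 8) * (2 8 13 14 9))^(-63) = ((0 1 15 13 14 6 8)(2 5 4 9))^(-63) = (15)(2 5 4 9)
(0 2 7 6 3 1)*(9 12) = (0 2 7 6 3 1)(9 12) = [2, 0, 7, 1, 4, 5, 3, 6, 8, 12, 10, 11, 9]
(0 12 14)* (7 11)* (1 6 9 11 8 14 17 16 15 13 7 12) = [1, 6, 2, 3, 4, 5, 9, 8, 14, 11, 10, 12, 17, 7, 0, 13, 15, 16] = (0 1 6 9 11 12 17 16 15 13 7 8 14)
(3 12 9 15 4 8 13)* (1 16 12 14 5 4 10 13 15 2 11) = (1 16 12 9 2 11)(3 14 5 4 8 15 10 13) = [0, 16, 11, 14, 8, 4, 6, 7, 15, 2, 13, 1, 9, 3, 5, 10, 12]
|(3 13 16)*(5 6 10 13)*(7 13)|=7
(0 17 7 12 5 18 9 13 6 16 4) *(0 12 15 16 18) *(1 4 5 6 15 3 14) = [17, 4, 2, 14, 12, 0, 18, 3, 8, 13, 10, 11, 6, 15, 1, 16, 5, 7, 9] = (0 17 7 3 14 1 4 12 6 18 9 13 15 16 5)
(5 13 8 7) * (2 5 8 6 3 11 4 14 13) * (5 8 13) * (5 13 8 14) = [0, 1, 14, 11, 5, 2, 3, 8, 7, 9, 10, 4, 12, 6, 13] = (2 14 13 6 3 11 4 5)(7 8)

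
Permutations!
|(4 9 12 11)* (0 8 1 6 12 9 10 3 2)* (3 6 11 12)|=|(12)(0 8 1 11 4 10 6 3 2)|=9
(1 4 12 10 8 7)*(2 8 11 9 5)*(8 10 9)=(1 4 12 9 5 2 10 11 8 7)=[0, 4, 10, 3, 12, 2, 6, 1, 7, 5, 11, 8, 9]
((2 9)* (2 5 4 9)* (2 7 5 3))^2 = (2 5 9)(3 7 4)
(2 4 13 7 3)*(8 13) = (2 4 8 13 7 3) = [0, 1, 4, 2, 8, 5, 6, 3, 13, 9, 10, 11, 12, 7]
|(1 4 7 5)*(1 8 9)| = 6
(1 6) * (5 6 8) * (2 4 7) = (1 8 5 6)(2 4 7) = [0, 8, 4, 3, 7, 6, 1, 2, 5]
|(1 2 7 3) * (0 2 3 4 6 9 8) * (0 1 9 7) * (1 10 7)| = |(0 2)(1 3 9 8 10 7 4 6)| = 8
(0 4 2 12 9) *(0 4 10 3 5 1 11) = (0 10 3 5 1 11)(2 12 9 4) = [10, 11, 12, 5, 2, 1, 6, 7, 8, 4, 3, 0, 9]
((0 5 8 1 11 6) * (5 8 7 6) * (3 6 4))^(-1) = (0 6 3 4 7 5 11 1 8)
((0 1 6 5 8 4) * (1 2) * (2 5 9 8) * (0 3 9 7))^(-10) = (0 2 6)(1 7 5)(3 8)(4 9)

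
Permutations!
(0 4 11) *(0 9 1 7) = (0 4 11 9 1 7) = [4, 7, 2, 3, 11, 5, 6, 0, 8, 1, 10, 9]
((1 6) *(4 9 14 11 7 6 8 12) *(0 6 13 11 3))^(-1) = ((0 6 1 8 12 4 9 14 3)(7 13 11))^(-1) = (0 3 14 9 4 12 8 1 6)(7 11 13)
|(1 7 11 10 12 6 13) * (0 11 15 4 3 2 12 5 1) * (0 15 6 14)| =|(0 11 10 5 1 7 6 13 15 4 3 2 12 14)| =14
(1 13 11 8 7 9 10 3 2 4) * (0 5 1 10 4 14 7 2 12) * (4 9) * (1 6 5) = [1, 13, 14, 12, 10, 6, 5, 4, 2, 9, 3, 8, 0, 11, 7] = (0 1 13 11 8 2 14 7 4 10 3 12)(5 6)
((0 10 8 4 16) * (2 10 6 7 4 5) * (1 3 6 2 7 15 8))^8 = (0 5 3)(1 16 8)(2 7 6)(4 15 10)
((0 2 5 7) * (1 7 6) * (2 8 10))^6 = (0 1 5 10)(2 8 7 6)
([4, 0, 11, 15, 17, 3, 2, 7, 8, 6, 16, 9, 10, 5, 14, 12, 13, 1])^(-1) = [1, 17, 6, 5, 0, 13, 9, 7, 8, 11, 12, 2, 15, 16, 14, 3, 10, 4]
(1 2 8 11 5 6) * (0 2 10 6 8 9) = (0 2 9)(1 10 6)(5 8 11) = [2, 10, 9, 3, 4, 8, 1, 7, 11, 0, 6, 5]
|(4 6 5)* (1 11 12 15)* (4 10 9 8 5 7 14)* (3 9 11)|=36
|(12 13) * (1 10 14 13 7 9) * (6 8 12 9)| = |(1 10 14 13 9)(6 8 12 7)| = 20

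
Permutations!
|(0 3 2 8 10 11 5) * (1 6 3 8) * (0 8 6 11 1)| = 20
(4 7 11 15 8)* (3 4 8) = (3 4 7 11 15) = [0, 1, 2, 4, 7, 5, 6, 11, 8, 9, 10, 15, 12, 13, 14, 3]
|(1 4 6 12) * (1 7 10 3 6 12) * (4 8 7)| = |(1 8 7 10 3 6)(4 12)| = 6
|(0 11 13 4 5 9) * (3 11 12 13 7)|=|(0 12 13 4 5 9)(3 11 7)|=6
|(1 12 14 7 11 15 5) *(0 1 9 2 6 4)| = |(0 1 12 14 7 11 15 5 9 2 6 4)| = 12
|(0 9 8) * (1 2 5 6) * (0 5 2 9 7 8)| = 7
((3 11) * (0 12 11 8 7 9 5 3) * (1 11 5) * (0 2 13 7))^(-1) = (0 8 3 5 12)(1 9 7 13 2 11)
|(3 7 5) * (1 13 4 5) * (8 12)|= 6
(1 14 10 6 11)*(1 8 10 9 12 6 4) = [0, 14, 2, 3, 1, 5, 11, 7, 10, 12, 4, 8, 6, 13, 9] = (1 14 9 12 6 11 8 10 4)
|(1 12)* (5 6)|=2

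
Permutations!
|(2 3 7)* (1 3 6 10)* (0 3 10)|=10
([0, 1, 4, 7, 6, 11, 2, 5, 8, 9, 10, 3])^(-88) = (11)(2 6 4)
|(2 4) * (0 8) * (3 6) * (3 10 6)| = |(0 8)(2 4)(6 10)| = 2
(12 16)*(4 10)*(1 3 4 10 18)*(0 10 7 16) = (0 10 7 16 12)(1 3 4 18) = [10, 3, 2, 4, 18, 5, 6, 16, 8, 9, 7, 11, 0, 13, 14, 15, 12, 17, 1]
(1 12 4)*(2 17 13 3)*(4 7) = [0, 12, 17, 2, 1, 5, 6, 4, 8, 9, 10, 11, 7, 3, 14, 15, 16, 13] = (1 12 7 4)(2 17 13 3)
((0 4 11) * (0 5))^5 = (0 4 11 5)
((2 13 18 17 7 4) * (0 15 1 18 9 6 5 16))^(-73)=(0 7 6 1 2 16 17 9 15 4 5 18 13)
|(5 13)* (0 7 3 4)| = 4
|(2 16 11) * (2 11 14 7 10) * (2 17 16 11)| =|(2 11)(7 10 17 16 14)| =10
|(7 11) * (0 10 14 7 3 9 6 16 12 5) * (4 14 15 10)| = 22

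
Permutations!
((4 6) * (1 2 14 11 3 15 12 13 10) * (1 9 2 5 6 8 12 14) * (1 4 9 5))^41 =((2 4 8 12 13 10 5 6 9)(3 15 14 11))^41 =(2 10 4 5 8 6 12 9 13)(3 15 14 11)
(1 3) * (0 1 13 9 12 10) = [1, 3, 2, 13, 4, 5, 6, 7, 8, 12, 0, 11, 10, 9] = (0 1 3 13 9 12 10)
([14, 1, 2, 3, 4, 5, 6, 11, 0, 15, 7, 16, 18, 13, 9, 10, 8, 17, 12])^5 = (0 7 14 11 9 16 15 8 10)(12 18)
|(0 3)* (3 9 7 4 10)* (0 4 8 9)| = 3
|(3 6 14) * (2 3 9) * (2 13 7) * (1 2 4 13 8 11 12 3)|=42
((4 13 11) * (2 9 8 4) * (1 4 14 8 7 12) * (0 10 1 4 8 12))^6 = (0 4)(1 11)(2 8)(7 12)(9 14)(10 13)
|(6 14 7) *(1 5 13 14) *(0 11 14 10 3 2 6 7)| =21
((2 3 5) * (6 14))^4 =((2 3 5)(6 14))^4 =(14)(2 3 5)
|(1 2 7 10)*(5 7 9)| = |(1 2 9 5 7 10)| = 6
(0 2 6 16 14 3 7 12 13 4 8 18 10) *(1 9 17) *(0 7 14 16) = (0 2 6)(1 9 17)(3 14)(4 8 18 10 7 12 13) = [2, 9, 6, 14, 8, 5, 0, 12, 18, 17, 7, 11, 13, 4, 3, 15, 16, 1, 10]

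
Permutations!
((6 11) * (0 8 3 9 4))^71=(0 8 3 9 4)(6 11)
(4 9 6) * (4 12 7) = [0, 1, 2, 3, 9, 5, 12, 4, 8, 6, 10, 11, 7] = (4 9 6 12 7)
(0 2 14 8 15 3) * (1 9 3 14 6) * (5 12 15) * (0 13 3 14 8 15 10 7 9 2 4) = (0 4)(1 2 6)(3 13)(5 12 10 7 9 14 15 8) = [4, 2, 6, 13, 0, 12, 1, 9, 5, 14, 7, 11, 10, 3, 15, 8]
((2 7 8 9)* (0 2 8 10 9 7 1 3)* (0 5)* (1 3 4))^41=(0 2 3 5)(1 4)(7 10 9 8)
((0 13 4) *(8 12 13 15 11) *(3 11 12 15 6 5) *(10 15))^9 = (0 13 15 8 3 6 4 12 10 11 5)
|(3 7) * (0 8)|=|(0 8)(3 7)|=2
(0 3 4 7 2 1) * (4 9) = (0 3 9 4 7 2 1) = [3, 0, 1, 9, 7, 5, 6, 2, 8, 4]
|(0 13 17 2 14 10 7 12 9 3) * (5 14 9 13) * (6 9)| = 12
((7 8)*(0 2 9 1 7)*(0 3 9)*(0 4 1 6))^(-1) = (0 6 9 3 8 7 1 4 2)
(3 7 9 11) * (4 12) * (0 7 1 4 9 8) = (0 7 8)(1 4 12 9 11 3) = [7, 4, 2, 1, 12, 5, 6, 8, 0, 11, 10, 3, 9]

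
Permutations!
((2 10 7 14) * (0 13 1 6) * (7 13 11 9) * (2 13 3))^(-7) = (0 11 9 7 14 13 1 6)(2 3 10)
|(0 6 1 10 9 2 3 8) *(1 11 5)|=10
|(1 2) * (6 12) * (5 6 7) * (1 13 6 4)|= |(1 2 13 6 12 7 5 4)|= 8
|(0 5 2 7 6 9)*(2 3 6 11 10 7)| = 15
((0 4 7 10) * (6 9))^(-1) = (0 10 7 4)(6 9) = ((0 4 7 10)(6 9))^(-1)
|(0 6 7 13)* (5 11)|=4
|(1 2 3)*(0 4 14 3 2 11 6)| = 7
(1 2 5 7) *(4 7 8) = (1 2 5 8 4 7) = [0, 2, 5, 3, 7, 8, 6, 1, 4]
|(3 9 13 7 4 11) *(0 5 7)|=8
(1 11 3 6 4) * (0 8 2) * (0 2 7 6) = (0 8 7 6 4 1 11 3) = [8, 11, 2, 0, 1, 5, 4, 6, 7, 9, 10, 3]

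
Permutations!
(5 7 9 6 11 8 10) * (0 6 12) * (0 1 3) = (0 6 11 8 10 5 7 9 12 1 3) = [6, 3, 2, 0, 4, 7, 11, 9, 10, 12, 5, 8, 1]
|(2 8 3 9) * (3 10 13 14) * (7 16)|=14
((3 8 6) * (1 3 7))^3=((1 3 8 6 7))^3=(1 6 3 7 8)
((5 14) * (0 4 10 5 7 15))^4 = (0 14 4 7 10 15 5)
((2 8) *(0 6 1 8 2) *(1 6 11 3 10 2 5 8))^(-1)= ((0 11 3 10 2 5 8))^(-1)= (0 8 5 2 10 3 11)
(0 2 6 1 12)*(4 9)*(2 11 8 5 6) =(0 11 8 5 6 1 12)(4 9) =[11, 12, 2, 3, 9, 6, 1, 7, 5, 4, 10, 8, 0]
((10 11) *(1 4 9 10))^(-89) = (1 4 9 10 11)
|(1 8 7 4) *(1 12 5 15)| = 7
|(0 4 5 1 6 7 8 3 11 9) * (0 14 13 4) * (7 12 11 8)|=18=|(1 6 12 11 9 14 13 4 5)(3 8)|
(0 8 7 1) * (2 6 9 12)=[8, 0, 6, 3, 4, 5, 9, 1, 7, 12, 10, 11, 2]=(0 8 7 1)(2 6 9 12)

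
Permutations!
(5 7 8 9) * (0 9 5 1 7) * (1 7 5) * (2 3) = (0 9 7 8 1 5)(2 3) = [9, 5, 3, 2, 4, 0, 6, 8, 1, 7]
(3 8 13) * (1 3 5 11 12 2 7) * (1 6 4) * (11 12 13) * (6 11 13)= (1 3 8 13 5 12 2 7 11 6 4)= [0, 3, 7, 8, 1, 12, 4, 11, 13, 9, 10, 6, 2, 5]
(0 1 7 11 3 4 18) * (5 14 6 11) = [1, 7, 2, 4, 18, 14, 11, 5, 8, 9, 10, 3, 12, 13, 6, 15, 16, 17, 0] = (0 1 7 5 14 6 11 3 4 18)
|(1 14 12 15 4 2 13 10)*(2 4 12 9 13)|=|(1 14 9 13 10)(12 15)|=10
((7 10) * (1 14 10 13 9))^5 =((1 14 10 7 13 9))^5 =(1 9 13 7 10 14)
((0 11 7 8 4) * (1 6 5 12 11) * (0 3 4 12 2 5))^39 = (2 5)(3 4)(7 11 12 8)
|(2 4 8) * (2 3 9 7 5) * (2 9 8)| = |(2 4)(3 8)(5 9 7)| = 6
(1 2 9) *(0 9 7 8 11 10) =(0 9 1 2 7 8 11 10) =[9, 2, 7, 3, 4, 5, 6, 8, 11, 1, 0, 10]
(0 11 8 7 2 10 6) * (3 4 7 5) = [11, 1, 10, 4, 7, 3, 0, 2, 5, 9, 6, 8] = (0 11 8 5 3 4 7 2 10 6)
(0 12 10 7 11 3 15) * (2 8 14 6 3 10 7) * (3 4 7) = (0 12 3 15)(2 8 14 6 4 7 11 10) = [12, 1, 8, 15, 7, 5, 4, 11, 14, 9, 2, 10, 3, 13, 6, 0]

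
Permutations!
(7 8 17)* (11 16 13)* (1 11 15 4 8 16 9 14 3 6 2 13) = [0, 11, 13, 6, 8, 5, 2, 16, 17, 14, 10, 9, 12, 15, 3, 4, 1, 7] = (1 11 9 14 3 6 2 13 15 4 8 17 7 16)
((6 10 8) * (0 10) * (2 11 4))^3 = ((0 10 8 6)(2 11 4))^3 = (11)(0 6 8 10)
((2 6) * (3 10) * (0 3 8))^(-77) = ((0 3 10 8)(2 6))^(-77) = (0 8 10 3)(2 6)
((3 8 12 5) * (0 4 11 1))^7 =((0 4 11 1)(3 8 12 5))^7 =(0 1 11 4)(3 5 12 8)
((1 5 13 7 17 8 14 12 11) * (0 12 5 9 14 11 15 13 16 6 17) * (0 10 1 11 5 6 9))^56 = ((0 12 15 13 7 10 1)(5 16 9 14 6 17 8))^56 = (17)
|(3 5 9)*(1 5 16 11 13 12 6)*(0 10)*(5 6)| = 14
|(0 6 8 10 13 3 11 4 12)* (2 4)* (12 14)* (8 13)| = 18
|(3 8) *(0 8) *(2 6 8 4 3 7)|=|(0 4 3)(2 6 8 7)|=12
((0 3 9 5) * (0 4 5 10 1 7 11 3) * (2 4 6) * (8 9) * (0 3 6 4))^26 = (0 7 8 6 10)(1 3 11 9 2)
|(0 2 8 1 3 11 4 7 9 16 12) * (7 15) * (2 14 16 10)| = 20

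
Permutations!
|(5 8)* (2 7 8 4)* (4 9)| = |(2 7 8 5 9 4)| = 6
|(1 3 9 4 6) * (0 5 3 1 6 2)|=|(0 5 3 9 4 2)|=6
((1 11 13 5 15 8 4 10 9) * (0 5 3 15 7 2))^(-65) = ((0 5 7 2)(1 11 13 3 15 8 4 10 9))^(-65) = (0 2 7 5)(1 10 8 3 11 9 4 15 13)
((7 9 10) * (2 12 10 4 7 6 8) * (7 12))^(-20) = (2 12)(4 8)(6 9)(7 10)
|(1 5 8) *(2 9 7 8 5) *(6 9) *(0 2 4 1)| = 6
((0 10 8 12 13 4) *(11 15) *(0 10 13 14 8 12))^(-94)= (15)(0 12 13 14 4 8 10)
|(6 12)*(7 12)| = 3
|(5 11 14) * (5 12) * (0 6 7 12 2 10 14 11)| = 15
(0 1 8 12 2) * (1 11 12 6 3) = (0 11 12 2)(1 8 6 3) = [11, 8, 0, 1, 4, 5, 3, 7, 6, 9, 10, 12, 2]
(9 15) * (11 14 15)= (9 11 14 15)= [0, 1, 2, 3, 4, 5, 6, 7, 8, 11, 10, 14, 12, 13, 15, 9]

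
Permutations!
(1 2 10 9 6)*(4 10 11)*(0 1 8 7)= (0 1 2 11 4 10 9 6 8 7)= [1, 2, 11, 3, 10, 5, 8, 0, 7, 6, 9, 4]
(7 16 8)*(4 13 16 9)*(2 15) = (2 15)(4 13 16 8 7 9) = [0, 1, 15, 3, 13, 5, 6, 9, 7, 4, 10, 11, 12, 16, 14, 2, 8]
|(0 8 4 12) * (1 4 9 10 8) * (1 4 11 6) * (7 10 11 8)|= |(0 4 12)(1 8 9 11 6)(7 10)|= 30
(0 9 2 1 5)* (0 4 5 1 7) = [9, 1, 7, 3, 5, 4, 6, 0, 8, 2] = (0 9 2 7)(4 5)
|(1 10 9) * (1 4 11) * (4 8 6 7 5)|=|(1 10 9 8 6 7 5 4 11)|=9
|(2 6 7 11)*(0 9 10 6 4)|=|(0 9 10 6 7 11 2 4)|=8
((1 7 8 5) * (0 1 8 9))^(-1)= (0 9 7 1)(5 8)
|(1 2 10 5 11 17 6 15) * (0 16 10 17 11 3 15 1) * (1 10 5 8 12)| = 35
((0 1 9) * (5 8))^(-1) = ((0 1 9)(5 8))^(-1) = (0 9 1)(5 8)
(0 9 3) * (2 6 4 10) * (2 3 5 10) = [9, 1, 6, 0, 2, 10, 4, 7, 8, 5, 3] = (0 9 5 10 3)(2 6 4)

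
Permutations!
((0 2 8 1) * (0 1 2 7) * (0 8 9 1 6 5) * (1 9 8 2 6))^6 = (9)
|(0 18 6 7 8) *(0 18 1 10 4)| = 4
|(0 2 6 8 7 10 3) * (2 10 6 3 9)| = |(0 10 9 2 3)(6 8 7)| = 15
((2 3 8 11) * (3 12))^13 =((2 12 3 8 11))^13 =(2 8 12 11 3)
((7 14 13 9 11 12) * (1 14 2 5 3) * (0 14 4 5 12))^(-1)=(0 11 9 13 14)(1 3 5 4)(2 7 12)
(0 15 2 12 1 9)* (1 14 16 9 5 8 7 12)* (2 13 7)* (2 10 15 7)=(0 7 12 14 16 9)(1 5 8 10 15 13 2)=[7, 5, 1, 3, 4, 8, 6, 12, 10, 0, 15, 11, 14, 2, 16, 13, 9]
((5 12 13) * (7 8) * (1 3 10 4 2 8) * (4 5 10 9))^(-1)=(1 7 8 2 4 9 3)(5 10 13 12)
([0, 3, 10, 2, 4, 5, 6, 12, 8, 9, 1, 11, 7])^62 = [0, 2, 1, 10, 4, 5, 6, 7, 8, 9, 3, 11, 12]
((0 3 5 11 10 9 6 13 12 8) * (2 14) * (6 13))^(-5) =(0 10 8 11 12 5 13 3 9)(2 14)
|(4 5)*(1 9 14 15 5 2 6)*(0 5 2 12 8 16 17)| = |(0 5 4 12 8 16 17)(1 9 14 15 2 6)| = 42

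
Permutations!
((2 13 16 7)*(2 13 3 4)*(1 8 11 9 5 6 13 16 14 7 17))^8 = (1 7 6 11 17 14 5 8 16 13 9)(2 4 3)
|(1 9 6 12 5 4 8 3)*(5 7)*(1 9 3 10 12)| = 12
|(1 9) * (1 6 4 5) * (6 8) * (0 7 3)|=6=|(0 7 3)(1 9 8 6 4 5)|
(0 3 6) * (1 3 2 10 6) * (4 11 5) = (0 2 10 6)(1 3)(4 11 5) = [2, 3, 10, 1, 11, 4, 0, 7, 8, 9, 6, 5]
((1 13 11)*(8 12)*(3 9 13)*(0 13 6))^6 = (0 6 9 3 1 11 13)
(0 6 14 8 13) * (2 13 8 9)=(0 6 14 9 2 13)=[6, 1, 13, 3, 4, 5, 14, 7, 8, 2, 10, 11, 12, 0, 9]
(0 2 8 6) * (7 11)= (0 2 8 6)(7 11)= [2, 1, 8, 3, 4, 5, 0, 11, 6, 9, 10, 7]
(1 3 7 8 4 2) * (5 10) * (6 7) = (1 3 6 7 8 4 2)(5 10) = [0, 3, 1, 6, 2, 10, 7, 8, 4, 9, 5]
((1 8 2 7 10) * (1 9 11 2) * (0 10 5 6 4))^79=(0 6 7 11 10 4 5 2 9)(1 8)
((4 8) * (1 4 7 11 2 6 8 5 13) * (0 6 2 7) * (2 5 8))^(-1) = ((0 6 2 5 13 1 4 8)(7 11))^(-1) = (0 8 4 1 13 5 2 6)(7 11)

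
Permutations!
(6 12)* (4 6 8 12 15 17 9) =(4 6 15 17 9)(8 12) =[0, 1, 2, 3, 6, 5, 15, 7, 12, 4, 10, 11, 8, 13, 14, 17, 16, 9]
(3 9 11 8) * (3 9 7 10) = (3 7 10)(8 9 11) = [0, 1, 2, 7, 4, 5, 6, 10, 9, 11, 3, 8]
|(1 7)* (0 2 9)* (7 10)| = |(0 2 9)(1 10 7)| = 3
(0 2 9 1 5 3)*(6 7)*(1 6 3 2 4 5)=(0 4 5 2 9 6 7 3)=[4, 1, 9, 0, 5, 2, 7, 3, 8, 6]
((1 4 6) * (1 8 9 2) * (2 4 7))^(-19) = (1 2 7)(4 6 8 9)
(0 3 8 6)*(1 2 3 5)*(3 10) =[5, 2, 10, 8, 4, 1, 0, 7, 6, 9, 3] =(0 5 1 2 10 3 8 6)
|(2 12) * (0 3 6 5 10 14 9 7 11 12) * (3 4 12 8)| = |(0 4 12 2)(3 6 5 10 14 9 7 11 8)| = 36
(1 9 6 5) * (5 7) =(1 9 6 7 5) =[0, 9, 2, 3, 4, 1, 7, 5, 8, 6]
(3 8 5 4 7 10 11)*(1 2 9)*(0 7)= [7, 2, 9, 8, 0, 4, 6, 10, 5, 1, 11, 3]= (0 7 10 11 3 8 5 4)(1 2 9)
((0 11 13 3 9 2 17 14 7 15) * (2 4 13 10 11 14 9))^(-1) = ((0 14 7 15)(2 17 9 4 13 3)(10 11))^(-1) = (0 15 7 14)(2 3 13 4 9 17)(10 11)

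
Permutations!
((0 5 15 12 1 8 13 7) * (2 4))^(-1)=((0 5 15 12 1 8 13 7)(2 4))^(-1)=(0 7 13 8 1 12 15 5)(2 4)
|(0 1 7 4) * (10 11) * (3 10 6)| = |(0 1 7 4)(3 10 11 6)| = 4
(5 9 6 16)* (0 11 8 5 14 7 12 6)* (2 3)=[11, 1, 3, 2, 4, 9, 16, 12, 5, 0, 10, 8, 6, 13, 7, 15, 14]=(0 11 8 5 9)(2 3)(6 16 14 7 12)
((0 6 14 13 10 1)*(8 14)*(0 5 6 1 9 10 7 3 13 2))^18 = ((0 1 5 6 8 14 2)(3 13 7)(9 10))^18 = (0 8 1 14 5 2 6)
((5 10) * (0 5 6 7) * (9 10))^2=(0 9 6)(5 10 7)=((0 5 9 10 6 7))^2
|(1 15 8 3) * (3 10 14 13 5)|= 8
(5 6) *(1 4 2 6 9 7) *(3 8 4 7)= (1 7)(2 6 5 9 3 8 4)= [0, 7, 6, 8, 2, 9, 5, 1, 4, 3]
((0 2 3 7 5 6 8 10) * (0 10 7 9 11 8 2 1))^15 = (0 1)(2 6 5 7 8 11 9 3) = ((0 1)(2 3 9 11 8 7 5 6))^15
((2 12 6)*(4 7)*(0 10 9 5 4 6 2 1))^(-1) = ((0 10 9 5 4 7 6 1)(2 12))^(-1) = (0 1 6 7 4 5 9 10)(2 12)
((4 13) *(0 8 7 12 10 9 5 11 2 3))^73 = (0 12 5 3 7 9 2 8 10 11)(4 13)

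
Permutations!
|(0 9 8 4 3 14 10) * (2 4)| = 8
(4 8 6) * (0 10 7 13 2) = (0 10 7 13 2)(4 8 6) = [10, 1, 0, 3, 8, 5, 4, 13, 6, 9, 7, 11, 12, 2]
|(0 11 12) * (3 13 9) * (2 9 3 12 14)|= |(0 11 14 2 9 12)(3 13)|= 6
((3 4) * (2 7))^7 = (2 7)(3 4)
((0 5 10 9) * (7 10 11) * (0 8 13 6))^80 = ((0 5 11 7 10 9 8 13 6))^80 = (0 6 13 8 9 10 7 11 5)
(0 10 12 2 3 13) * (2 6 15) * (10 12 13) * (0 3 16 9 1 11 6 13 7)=[12, 11, 16, 10, 4, 5, 15, 0, 8, 1, 7, 6, 13, 3, 14, 2, 9]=(0 12 13 3 10 7)(1 11 6 15 2 16 9)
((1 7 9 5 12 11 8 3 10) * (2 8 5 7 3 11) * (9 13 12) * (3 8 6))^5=(1 7 3 5 2 8 13 10 9 6 11 12)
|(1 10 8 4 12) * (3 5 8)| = 7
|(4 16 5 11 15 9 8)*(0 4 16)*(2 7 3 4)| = 30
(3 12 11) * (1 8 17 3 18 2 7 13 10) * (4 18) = (1 8 17 3 12 11 4 18 2 7 13 10) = [0, 8, 7, 12, 18, 5, 6, 13, 17, 9, 1, 4, 11, 10, 14, 15, 16, 3, 2]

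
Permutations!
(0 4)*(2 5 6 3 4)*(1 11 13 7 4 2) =(0 1 11 13 7 4)(2 5 6 3) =[1, 11, 5, 2, 0, 6, 3, 4, 8, 9, 10, 13, 12, 7]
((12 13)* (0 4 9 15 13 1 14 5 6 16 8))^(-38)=(0 16 5 1 13 9)(4 8 6 14 12 15)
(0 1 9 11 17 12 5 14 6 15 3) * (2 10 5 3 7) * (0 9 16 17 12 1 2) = [2, 16, 10, 9, 4, 14, 15, 0, 8, 11, 5, 12, 3, 13, 6, 7, 17, 1] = (0 2 10 5 14 6 15 7)(1 16 17)(3 9 11 12)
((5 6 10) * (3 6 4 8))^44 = (3 10 4)(5 8 6)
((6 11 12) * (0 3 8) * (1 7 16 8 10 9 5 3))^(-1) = ((0 1 7 16 8)(3 10 9 5)(6 11 12))^(-1) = (0 8 16 7 1)(3 5 9 10)(6 12 11)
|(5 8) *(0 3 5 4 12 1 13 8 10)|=20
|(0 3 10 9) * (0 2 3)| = 4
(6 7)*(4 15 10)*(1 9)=(1 9)(4 15 10)(6 7)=[0, 9, 2, 3, 15, 5, 7, 6, 8, 1, 4, 11, 12, 13, 14, 10]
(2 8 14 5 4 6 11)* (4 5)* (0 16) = (0 16)(2 8 14 4 6 11) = [16, 1, 8, 3, 6, 5, 11, 7, 14, 9, 10, 2, 12, 13, 4, 15, 0]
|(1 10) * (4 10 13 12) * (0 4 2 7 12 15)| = 6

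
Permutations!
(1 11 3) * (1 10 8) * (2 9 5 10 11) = [0, 2, 9, 11, 4, 10, 6, 7, 1, 5, 8, 3] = (1 2 9 5 10 8)(3 11)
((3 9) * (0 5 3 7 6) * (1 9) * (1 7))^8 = ((0 5 3 7 6)(1 9))^8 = (9)(0 7 5 6 3)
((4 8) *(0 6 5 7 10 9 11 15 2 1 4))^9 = (0 1 11 7)(2 9 5 8)(4 15 10 6)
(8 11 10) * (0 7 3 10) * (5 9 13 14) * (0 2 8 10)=(0 7 3)(2 8 11)(5 9 13 14)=[7, 1, 8, 0, 4, 9, 6, 3, 11, 13, 10, 2, 12, 14, 5]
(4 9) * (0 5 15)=(0 5 15)(4 9)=[5, 1, 2, 3, 9, 15, 6, 7, 8, 4, 10, 11, 12, 13, 14, 0]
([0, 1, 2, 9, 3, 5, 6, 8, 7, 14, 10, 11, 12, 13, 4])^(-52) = (14)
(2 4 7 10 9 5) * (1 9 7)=[0, 9, 4, 3, 1, 2, 6, 10, 8, 5, 7]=(1 9 5 2 4)(7 10)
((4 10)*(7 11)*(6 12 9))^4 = ((4 10)(6 12 9)(7 11))^4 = (6 12 9)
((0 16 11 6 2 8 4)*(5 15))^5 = ((0 16 11 6 2 8 4)(5 15))^5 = (0 8 6 16 4 2 11)(5 15)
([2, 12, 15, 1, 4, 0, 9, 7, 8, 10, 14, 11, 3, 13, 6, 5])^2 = [15, 3, 5, 12, 4, 2, 10, 7, 8, 14, 6, 11, 1, 13, 9, 0]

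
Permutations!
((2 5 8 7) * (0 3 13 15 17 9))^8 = (0 13 17)(3 15 9)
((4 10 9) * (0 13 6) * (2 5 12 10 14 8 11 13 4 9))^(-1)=((0 4 14 8 11 13 6)(2 5 12 10))^(-1)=(0 6 13 11 8 14 4)(2 10 12 5)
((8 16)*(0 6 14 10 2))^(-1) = ((0 6 14 10 2)(8 16))^(-1) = (0 2 10 14 6)(8 16)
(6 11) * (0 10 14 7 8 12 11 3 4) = (0 10 14 7 8 12 11 6 3 4) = [10, 1, 2, 4, 0, 5, 3, 8, 12, 9, 14, 6, 11, 13, 7]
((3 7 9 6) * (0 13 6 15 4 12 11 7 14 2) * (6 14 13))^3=(0 13)(2 3)(4 7)(6 14)(9 12)(11 15)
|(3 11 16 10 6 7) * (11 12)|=7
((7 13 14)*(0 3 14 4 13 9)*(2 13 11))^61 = (0 3 14 7 9)(2 13 4 11)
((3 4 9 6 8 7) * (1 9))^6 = (1 4 3 7 8 6 9)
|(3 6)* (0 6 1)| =4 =|(0 6 3 1)|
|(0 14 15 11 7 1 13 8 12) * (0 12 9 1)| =20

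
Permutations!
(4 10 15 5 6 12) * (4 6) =(4 10 15 5)(6 12) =[0, 1, 2, 3, 10, 4, 12, 7, 8, 9, 15, 11, 6, 13, 14, 5]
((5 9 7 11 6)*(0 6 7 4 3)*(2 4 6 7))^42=(11)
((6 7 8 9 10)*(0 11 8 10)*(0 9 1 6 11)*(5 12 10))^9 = (1 6 7 5 12 10 11 8)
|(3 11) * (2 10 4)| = |(2 10 4)(3 11)| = 6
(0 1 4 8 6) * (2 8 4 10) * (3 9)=(0 1 10 2 8 6)(3 9)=[1, 10, 8, 9, 4, 5, 0, 7, 6, 3, 2]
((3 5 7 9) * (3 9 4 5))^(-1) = ((9)(4 5 7))^(-1) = (9)(4 7 5)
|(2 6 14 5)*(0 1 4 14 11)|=|(0 1 4 14 5 2 6 11)|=8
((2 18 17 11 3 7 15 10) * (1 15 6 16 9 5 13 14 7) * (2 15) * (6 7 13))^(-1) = ((1 2 18 17 11 3)(5 6 16 9)(10 15)(13 14))^(-1) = (1 3 11 17 18 2)(5 9 16 6)(10 15)(13 14)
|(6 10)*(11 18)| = |(6 10)(11 18)| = 2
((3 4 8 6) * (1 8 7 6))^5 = (1 8)(3 4 7 6)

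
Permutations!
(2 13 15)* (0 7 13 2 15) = (15)(0 7 13) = [7, 1, 2, 3, 4, 5, 6, 13, 8, 9, 10, 11, 12, 0, 14, 15]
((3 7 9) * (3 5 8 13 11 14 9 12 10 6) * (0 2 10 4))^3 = (0 6 12 2 3 4 10 7)(5 11)(8 14)(9 13)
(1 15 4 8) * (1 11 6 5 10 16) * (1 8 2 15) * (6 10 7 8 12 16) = (2 15 4)(5 7 8 11 10 6)(12 16) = [0, 1, 15, 3, 2, 7, 5, 8, 11, 9, 6, 10, 16, 13, 14, 4, 12]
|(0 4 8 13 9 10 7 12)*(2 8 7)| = |(0 4 7 12)(2 8 13 9 10)| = 20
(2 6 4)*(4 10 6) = [0, 1, 4, 3, 2, 5, 10, 7, 8, 9, 6] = (2 4)(6 10)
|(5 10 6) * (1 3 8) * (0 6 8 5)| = 10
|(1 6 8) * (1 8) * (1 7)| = 3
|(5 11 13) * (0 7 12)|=|(0 7 12)(5 11 13)|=3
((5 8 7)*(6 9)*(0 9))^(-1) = (0 6 9)(5 7 8)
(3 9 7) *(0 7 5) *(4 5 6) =(0 7 3 9 6 4 5) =[7, 1, 2, 9, 5, 0, 4, 3, 8, 6]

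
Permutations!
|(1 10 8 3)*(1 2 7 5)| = |(1 10 8 3 2 7 5)| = 7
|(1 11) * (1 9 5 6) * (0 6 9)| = 4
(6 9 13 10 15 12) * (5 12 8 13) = (5 12 6 9)(8 13 10 15) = [0, 1, 2, 3, 4, 12, 9, 7, 13, 5, 15, 11, 6, 10, 14, 8]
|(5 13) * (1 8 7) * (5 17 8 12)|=|(1 12 5 13 17 8 7)|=7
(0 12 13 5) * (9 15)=(0 12 13 5)(9 15)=[12, 1, 2, 3, 4, 0, 6, 7, 8, 15, 10, 11, 13, 5, 14, 9]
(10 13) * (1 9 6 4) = (1 9 6 4)(10 13) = [0, 9, 2, 3, 1, 5, 4, 7, 8, 6, 13, 11, 12, 10]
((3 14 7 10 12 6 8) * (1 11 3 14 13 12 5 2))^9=(1 10 8 13)(2 7 6 3)(5 14 12 11)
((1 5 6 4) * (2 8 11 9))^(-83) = (1 5 6 4)(2 8 11 9)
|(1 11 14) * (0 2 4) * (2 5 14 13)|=|(0 5 14 1 11 13 2 4)|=8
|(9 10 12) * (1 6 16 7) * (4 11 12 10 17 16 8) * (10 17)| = 11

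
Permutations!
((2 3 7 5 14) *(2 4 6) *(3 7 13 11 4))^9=(14)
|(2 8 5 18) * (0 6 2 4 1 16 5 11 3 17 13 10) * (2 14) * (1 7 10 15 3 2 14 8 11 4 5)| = 12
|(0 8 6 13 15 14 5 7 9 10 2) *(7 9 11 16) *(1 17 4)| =|(0 8 6 13 15 14 5 9 10 2)(1 17 4)(7 11 16)| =30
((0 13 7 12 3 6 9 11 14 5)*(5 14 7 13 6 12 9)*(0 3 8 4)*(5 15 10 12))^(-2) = ((0 6 15 10 12 8 4)(3 5)(7 9 11))^(-2) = (0 8 10 6 4 12 15)(7 9 11)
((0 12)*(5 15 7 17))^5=(0 12)(5 15 7 17)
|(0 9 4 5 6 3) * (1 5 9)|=10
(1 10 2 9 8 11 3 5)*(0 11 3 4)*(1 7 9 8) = [11, 10, 8, 5, 0, 7, 6, 9, 3, 1, 2, 4] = (0 11 4)(1 10 2 8 3 5 7 9)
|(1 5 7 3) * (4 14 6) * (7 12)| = |(1 5 12 7 3)(4 14 6)| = 15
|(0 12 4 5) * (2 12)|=5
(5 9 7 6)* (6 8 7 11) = (5 9 11 6)(7 8) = [0, 1, 2, 3, 4, 9, 5, 8, 7, 11, 10, 6]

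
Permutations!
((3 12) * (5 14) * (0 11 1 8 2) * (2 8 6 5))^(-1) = ((0 11 1 6 5 14 2)(3 12))^(-1) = (0 2 14 5 6 1 11)(3 12)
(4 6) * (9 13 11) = (4 6)(9 13 11) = [0, 1, 2, 3, 6, 5, 4, 7, 8, 13, 10, 9, 12, 11]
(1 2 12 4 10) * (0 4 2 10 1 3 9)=(0 4 1 10 3 9)(2 12)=[4, 10, 12, 9, 1, 5, 6, 7, 8, 0, 3, 11, 2]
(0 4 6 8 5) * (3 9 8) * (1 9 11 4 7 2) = [7, 9, 1, 11, 6, 0, 3, 2, 5, 8, 10, 4] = (0 7 2 1 9 8 5)(3 11 4 6)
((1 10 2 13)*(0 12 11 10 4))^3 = (0 10 1 12 2 4 11 13)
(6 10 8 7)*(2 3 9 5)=(2 3 9 5)(6 10 8 7)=[0, 1, 3, 9, 4, 2, 10, 6, 7, 5, 8]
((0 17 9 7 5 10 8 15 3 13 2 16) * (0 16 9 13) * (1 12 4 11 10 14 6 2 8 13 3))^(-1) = ((0 17 3)(1 12 4 11 10 13 8 15)(2 9 7 5 14 6))^(-1) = (0 3 17)(1 15 8 13 10 11 4 12)(2 6 14 5 7 9)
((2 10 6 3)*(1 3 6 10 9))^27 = ((10)(1 3 2 9))^27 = (10)(1 9 2 3)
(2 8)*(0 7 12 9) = (0 7 12 9)(2 8) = [7, 1, 8, 3, 4, 5, 6, 12, 2, 0, 10, 11, 9]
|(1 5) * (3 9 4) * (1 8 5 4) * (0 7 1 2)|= 14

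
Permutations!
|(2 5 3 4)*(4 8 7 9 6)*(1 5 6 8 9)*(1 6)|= |(1 5 3 9 8 7 6 4 2)|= 9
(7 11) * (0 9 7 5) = (0 9 7 11 5) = [9, 1, 2, 3, 4, 0, 6, 11, 8, 7, 10, 5]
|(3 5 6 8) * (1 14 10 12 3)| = |(1 14 10 12 3 5 6 8)| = 8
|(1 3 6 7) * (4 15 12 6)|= 7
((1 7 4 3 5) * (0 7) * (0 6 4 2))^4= ((0 7 2)(1 6 4 3 5))^4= (0 7 2)(1 5 3 4 6)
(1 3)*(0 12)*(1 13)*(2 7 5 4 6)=(0 12)(1 3 13)(2 7 5 4 6)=[12, 3, 7, 13, 6, 4, 2, 5, 8, 9, 10, 11, 0, 1]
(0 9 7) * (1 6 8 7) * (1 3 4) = (0 9 3 4 1 6 8 7) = [9, 6, 2, 4, 1, 5, 8, 0, 7, 3]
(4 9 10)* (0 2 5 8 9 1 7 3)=(0 2 5 8 9 10 4 1 7 3)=[2, 7, 5, 0, 1, 8, 6, 3, 9, 10, 4]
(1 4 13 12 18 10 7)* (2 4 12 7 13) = (1 12 18 10 13 7)(2 4) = [0, 12, 4, 3, 2, 5, 6, 1, 8, 9, 13, 11, 18, 7, 14, 15, 16, 17, 10]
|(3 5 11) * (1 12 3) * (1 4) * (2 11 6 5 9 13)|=8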